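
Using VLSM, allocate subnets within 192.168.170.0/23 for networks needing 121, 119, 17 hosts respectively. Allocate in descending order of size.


121 hosts -> /25 (126 usable): 192.168.170.0/25
119 hosts -> /25 (126 usable): 192.168.170.128/25
17 hosts -> /27 (30 usable): 192.168.171.0/27
Allocation: 192.168.170.0/25 (121 hosts, 126 usable); 192.168.170.128/25 (119 hosts, 126 usable); 192.168.171.0/27 (17 hosts, 30 usable)


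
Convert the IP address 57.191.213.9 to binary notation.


57 = 00111001
191 = 10111111
213 = 11010101
9 = 00001001
Binary: 00111001.10111111.11010101.00001001


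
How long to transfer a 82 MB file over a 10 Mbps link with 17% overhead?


Effective throughput = 10 * (1 - 17/100) = 8.3 Mbps
File size in Mb = 82 * 8 = 656 Mb
Time = 656 / 8.3
Time = 79.0361 seconds


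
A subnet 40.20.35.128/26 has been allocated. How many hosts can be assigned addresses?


Host bits = 32 - 26 = 6
Total addresses = 2^6 = 64
Usable = total - 2 (network and broadcast)
Usable hosts: 62


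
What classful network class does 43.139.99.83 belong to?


First octet: 43
Binary: 00101011
0xxxxxxx -> Class A (1-126)
Class A, default mask 255.0.0.0 (/8)


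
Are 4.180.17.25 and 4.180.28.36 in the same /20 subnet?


Mask: 255.255.240.0
4.180.17.25 AND mask = 4.180.16.0
4.180.28.36 AND mask = 4.180.16.0
Yes, same subnet (4.180.16.0)


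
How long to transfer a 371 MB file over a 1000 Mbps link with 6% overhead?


Effective throughput = 1000 * (1 - 6/100) = 940 Mbps
File size in Mb = 371 * 8 = 2968 Mb
Time = 2968 / 940
Time = 3.1574 seconds


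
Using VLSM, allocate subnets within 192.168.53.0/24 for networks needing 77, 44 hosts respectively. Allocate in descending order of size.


77 hosts -> /25 (126 usable): 192.168.53.0/25
44 hosts -> /26 (62 usable): 192.168.53.128/26
Allocation: 192.168.53.0/25 (77 hosts, 126 usable); 192.168.53.128/26 (44 hosts, 62 usable)


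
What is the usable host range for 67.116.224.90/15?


Network: 67.116.0.0
Broadcast: 67.117.255.255
First usable = network + 1
Last usable = broadcast - 1
Range: 67.116.0.1 to 67.117.255.254


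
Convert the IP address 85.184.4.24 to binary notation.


85 = 01010101
184 = 10111000
4 = 00000100
24 = 00011000
Binary: 01010101.10111000.00000100.00011000


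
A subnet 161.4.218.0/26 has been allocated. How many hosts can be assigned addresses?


Host bits = 32 - 26 = 6
Total addresses = 2^6 = 64
Usable = total - 2 (network and broadcast)
Usable hosts: 62


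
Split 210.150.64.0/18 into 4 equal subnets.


New prefix = 18 + 2 = 20
Each subnet has 4096 addresses
  210.150.64.0/20
  210.150.80.0/20
  210.150.96.0/20
  210.150.112.0/20
Subnets: 210.150.64.0/20, 210.150.80.0/20, 210.150.96.0/20, 210.150.112.0/20


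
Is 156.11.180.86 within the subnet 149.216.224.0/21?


Subnet network: 149.216.224.0
Test IP AND mask: 156.11.176.0
No, 156.11.180.86 is not in 149.216.224.0/21


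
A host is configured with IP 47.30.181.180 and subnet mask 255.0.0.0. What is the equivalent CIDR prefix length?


Binary: 11111111.00000000.00000000.00000000
Count leading 1s
Prefix: /8


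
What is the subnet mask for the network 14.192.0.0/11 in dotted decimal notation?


/11 means 11 network bits, 21 host bits
Binary: 11111111111000000000000000000000
Mask: 255.224.0.0


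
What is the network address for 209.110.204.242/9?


IP:   11010001.01101110.11001100.11110010
Mask: 11111111.10000000.00000000.00000000
AND operation:
Net:  11010001.00000000.00000000.00000000
Network: 209.0.0.0/9


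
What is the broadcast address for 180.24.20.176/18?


Network: 180.24.0.0/18
Host bits = 14
Set all host bits to 1:
Broadcast: 180.24.63.255


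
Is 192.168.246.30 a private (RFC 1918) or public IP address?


RFC 1918 private ranges:
  10.0.0.0/8 (10.0.0.0 - 10.255.255.255)
  172.16.0.0/12 (172.16.0.0 - 172.31.255.255)
  192.168.0.0/16 (192.168.0.0 - 192.168.255.255)
Private (in 192.168.0.0/16)


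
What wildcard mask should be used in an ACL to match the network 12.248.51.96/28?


Subnet mask: 255.255.255.240
Wildcard = 255.255.255.255 - subnet mask
255 - 255 = 0
255 - 255 = 0
255 - 255 = 0
255 - 240 = 15
Wildcard: 0.0.0.15


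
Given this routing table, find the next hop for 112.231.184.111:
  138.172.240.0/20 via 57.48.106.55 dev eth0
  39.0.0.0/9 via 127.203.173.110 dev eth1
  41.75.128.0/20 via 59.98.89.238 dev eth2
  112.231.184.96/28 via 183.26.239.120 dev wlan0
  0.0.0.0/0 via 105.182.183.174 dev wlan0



Longest prefix match for 112.231.184.111:
  /20 138.172.240.0: no
  /9 39.0.0.0: no
  /20 41.75.128.0: no
  /28 112.231.184.96: MATCH
  /0 0.0.0.0: MATCH
Selected: next-hop 183.26.239.120 via wlan0 (matched /28)


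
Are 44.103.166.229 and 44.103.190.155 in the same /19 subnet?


Mask: 255.255.224.0
44.103.166.229 AND mask = 44.103.160.0
44.103.190.155 AND mask = 44.103.160.0
Yes, same subnet (44.103.160.0)


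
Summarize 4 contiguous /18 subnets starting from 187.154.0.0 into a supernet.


Original prefix: /18
Number of subnets: 4 = 2^2
New prefix = 18 - 2 = 16
Supernet: 187.154.0.0/16


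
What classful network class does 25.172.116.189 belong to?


First octet: 25
Binary: 00011001
0xxxxxxx -> Class A (1-126)
Class A, default mask 255.0.0.0 (/8)


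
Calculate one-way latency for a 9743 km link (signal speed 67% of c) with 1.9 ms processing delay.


Speed = 0.67 * 3e5 km/s = 201000 km/s
Propagation delay = 9743 / 201000 = 0.0485 s = 48.4726 ms
Processing delay = 1.9 ms
Total one-way latency = 50.3726 ms


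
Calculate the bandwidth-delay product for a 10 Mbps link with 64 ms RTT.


BDP = bandwidth * RTT
= 10 Mbps * 64 ms
= 10 * 1e6 * 64 / 1000 bits
= 640000 bits
= 80000 bytes
= 78.125 KB
BDP = 640000 bits (80000 bytes)


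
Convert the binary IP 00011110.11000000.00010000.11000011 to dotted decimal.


00011110 = 30
11000000 = 192
00010000 = 16
11000011 = 195
IP: 30.192.16.195


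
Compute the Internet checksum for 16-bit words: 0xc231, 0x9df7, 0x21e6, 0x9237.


Sum all words (with carry folding):
+ 0xc231 = 0xc231
+ 0x9df7 = 0x6029
+ 0x21e6 = 0x820f
+ 0x9237 = 0x1447
One's complement: ~0x1447
Checksum = 0xebb8


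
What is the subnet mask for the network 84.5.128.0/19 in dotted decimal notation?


/19 means 19 network bits, 13 host bits
Binary: 11111111111111111110000000000000
Mask: 255.255.224.0


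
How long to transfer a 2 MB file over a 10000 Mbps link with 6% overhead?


Effective throughput = 10000 * (1 - 6/100) = 9400 Mbps
File size in Mb = 2 * 8 = 16 Mb
Time = 16 / 9400
Time = 0.0017 seconds


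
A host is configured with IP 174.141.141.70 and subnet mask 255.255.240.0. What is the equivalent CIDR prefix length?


Binary: 11111111.11111111.11110000.00000000
Count leading 1s
Prefix: /20


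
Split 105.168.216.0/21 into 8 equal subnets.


New prefix = 21 + 3 = 24
Each subnet has 256 addresses
  105.168.216.0/24
  105.168.217.0/24
  105.168.218.0/24
  105.168.219.0/24
  105.168.220.0/24
  105.168.221.0/24
  105.168.222.0/24
  105.168.223.0/24
Subnets: 105.168.216.0/24, 105.168.217.0/24, 105.168.218.0/24, 105.168.219.0/24, 105.168.220.0/24, 105.168.221.0/24, 105.168.222.0/24, 105.168.223.0/24


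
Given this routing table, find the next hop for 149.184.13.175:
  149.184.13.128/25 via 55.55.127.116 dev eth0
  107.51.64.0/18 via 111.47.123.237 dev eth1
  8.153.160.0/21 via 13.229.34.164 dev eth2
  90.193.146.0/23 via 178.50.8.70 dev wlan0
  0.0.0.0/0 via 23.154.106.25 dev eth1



Longest prefix match for 149.184.13.175:
  /25 149.184.13.128: MATCH
  /18 107.51.64.0: no
  /21 8.153.160.0: no
  /23 90.193.146.0: no
  /0 0.0.0.0: MATCH
Selected: next-hop 55.55.127.116 via eth0 (matched /25)


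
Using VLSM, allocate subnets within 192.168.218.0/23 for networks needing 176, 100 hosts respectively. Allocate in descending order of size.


176 hosts -> /24 (254 usable): 192.168.218.0/24
100 hosts -> /25 (126 usable): 192.168.219.0/25
Allocation: 192.168.218.0/24 (176 hosts, 254 usable); 192.168.219.0/25 (100 hosts, 126 usable)


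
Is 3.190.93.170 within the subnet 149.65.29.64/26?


Subnet network: 149.65.29.64
Test IP AND mask: 3.190.93.128
No, 3.190.93.170 is not in 149.65.29.64/26


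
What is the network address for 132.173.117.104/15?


IP:   10000100.10101101.01110101.01101000
Mask: 11111111.11111110.00000000.00000000
AND operation:
Net:  10000100.10101100.00000000.00000000
Network: 132.172.0.0/15


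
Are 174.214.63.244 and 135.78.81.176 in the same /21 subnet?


Mask: 255.255.248.0
174.214.63.244 AND mask = 174.214.56.0
135.78.81.176 AND mask = 135.78.80.0
No, different subnets (174.214.56.0 vs 135.78.80.0)


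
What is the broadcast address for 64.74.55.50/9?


Network: 64.0.0.0/9
Host bits = 23
Set all host bits to 1:
Broadcast: 64.127.255.255


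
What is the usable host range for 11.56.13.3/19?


Network: 11.56.0.0
Broadcast: 11.56.31.255
First usable = network + 1
Last usable = broadcast - 1
Range: 11.56.0.1 to 11.56.31.254


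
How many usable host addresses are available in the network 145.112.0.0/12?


Host bits = 32 - 12 = 20
Total addresses = 2^20 = 1048576
Usable = total - 2 (network and broadcast)
Usable hosts: 1048574


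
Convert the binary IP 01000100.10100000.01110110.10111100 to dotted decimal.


01000100 = 68
10100000 = 160
01110110 = 118
10111100 = 188
IP: 68.160.118.188


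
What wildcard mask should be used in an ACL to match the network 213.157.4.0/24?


Subnet mask: 255.255.255.0
Wildcard = 255.255.255.255 - subnet mask
255 - 255 = 0
255 - 255 = 0
255 - 255 = 0
255 - 0 = 255
Wildcard: 0.0.0.255


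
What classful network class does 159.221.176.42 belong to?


First octet: 159
Binary: 10011111
10xxxxxx -> Class B (128-191)
Class B, default mask 255.255.0.0 (/16)


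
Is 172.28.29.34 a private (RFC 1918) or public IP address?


RFC 1918 private ranges:
  10.0.0.0/8 (10.0.0.0 - 10.255.255.255)
  172.16.0.0/12 (172.16.0.0 - 172.31.255.255)
  192.168.0.0/16 (192.168.0.0 - 192.168.255.255)
Private (in 172.16.0.0/12)


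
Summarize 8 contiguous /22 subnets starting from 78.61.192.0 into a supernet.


Original prefix: /22
Number of subnets: 8 = 2^3
New prefix = 22 - 3 = 19
Supernet: 78.61.192.0/19


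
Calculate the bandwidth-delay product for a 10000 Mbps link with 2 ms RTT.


BDP = bandwidth * RTT
= 10000 Mbps * 2 ms
= 10000 * 1e6 * 2 / 1000 bits
= 20000000 bits
= 2500000 bytes
= 2441.4062 KB
BDP = 20000000 bits (2500000 bytes)


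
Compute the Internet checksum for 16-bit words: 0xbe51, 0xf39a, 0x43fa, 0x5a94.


Sum all words (with carry folding):
+ 0xbe51 = 0xbe51
+ 0xf39a = 0xb1ec
+ 0x43fa = 0xf5e6
+ 0x5a94 = 0x507b
One's complement: ~0x507b
Checksum = 0xaf84


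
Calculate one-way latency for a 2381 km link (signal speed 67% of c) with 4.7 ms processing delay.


Speed = 0.67 * 3e5 km/s = 201000 km/s
Propagation delay = 2381 / 201000 = 0.0118 s = 11.8458 ms
Processing delay = 4.7 ms
Total one-way latency = 16.5458 ms


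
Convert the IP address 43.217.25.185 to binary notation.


43 = 00101011
217 = 11011001
25 = 00011001
185 = 10111001
Binary: 00101011.11011001.00011001.10111001


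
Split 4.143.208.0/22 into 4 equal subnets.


New prefix = 22 + 2 = 24
Each subnet has 256 addresses
  4.143.208.0/24
  4.143.209.0/24
  4.143.210.0/24
  4.143.211.0/24
Subnets: 4.143.208.0/24, 4.143.209.0/24, 4.143.210.0/24, 4.143.211.0/24


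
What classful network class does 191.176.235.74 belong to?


First octet: 191
Binary: 10111111
10xxxxxx -> Class B (128-191)
Class B, default mask 255.255.0.0 (/16)


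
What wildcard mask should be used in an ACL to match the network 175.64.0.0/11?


Subnet mask: 255.224.0.0
Wildcard = 255.255.255.255 - subnet mask
255 - 255 = 0
255 - 224 = 31
255 - 0 = 255
255 - 0 = 255
Wildcard: 0.31.255.255


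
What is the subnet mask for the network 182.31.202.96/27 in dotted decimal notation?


/27 means 27 network bits, 5 host bits
Binary: 11111111111111111111111111100000
Mask: 255.255.255.224


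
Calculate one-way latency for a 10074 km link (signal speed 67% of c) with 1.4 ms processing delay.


Speed = 0.67 * 3e5 km/s = 201000 km/s
Propagation delay = 10074 / 201000 = 0.0501 s = 50.1194 ms
Processing delay = 1.4 ms
Total one-way latency = 51.5194 ms


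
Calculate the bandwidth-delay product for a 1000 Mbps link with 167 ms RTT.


BDP = bandwidth * RTT
= 1000 Mbps * 167 ms
= 1000 * 1e6 * 167 / 1000 bits
= 167000000 bits
= 20875000 bytes
= 20385.7422 KB
BDP = 167000000 bits (20875000 bytes)


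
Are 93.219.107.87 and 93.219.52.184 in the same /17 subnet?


Mask: 255.255.128.0
93.219.107.87 AND mask = 93.219.0.0
93.219.52.184 AND mask = 93.219.0.0
Yes, same subnet (93.219.0.0)


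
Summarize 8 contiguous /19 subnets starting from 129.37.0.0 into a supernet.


Original prefix: /19
Number of subnets: 8 = 2^3
New prefix = 19 - 3 = 16
Supernet: 129.37.0.0/16


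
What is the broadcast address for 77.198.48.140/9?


Network: 77.128.0.0/9
Host bits = 23
Set all host bits to 1:
Broadcast: 77.255.255.255


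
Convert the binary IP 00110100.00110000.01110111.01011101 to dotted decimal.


00110100 = 52
00110000 = 48
01110111 = 119
01011101 = 93
IP: 52.48.119.93


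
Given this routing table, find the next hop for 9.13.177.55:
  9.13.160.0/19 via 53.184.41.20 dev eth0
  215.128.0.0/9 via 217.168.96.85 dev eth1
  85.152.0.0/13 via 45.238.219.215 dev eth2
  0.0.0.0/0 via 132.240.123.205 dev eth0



Longest prefix match for 9.13.177.55:
  /19 9.13.160.0: MATCH
  /9 215.128.0.0: no
  /13 85.152.0.0: no
  /0 0.0.0.0: MATCH
Selected: next-hop 53.184.41.20 via eth0 (matched /19)


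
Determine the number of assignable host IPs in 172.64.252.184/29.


Host bits = 32 - 29 = 3
Total addresses = 2^3 = 8
Usable = total - 2 (network and broadcast)
Usable hosts: 6


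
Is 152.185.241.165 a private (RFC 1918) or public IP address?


RFC 1918 private ranges:
  10.0.0.0/8 (10.0.0.0 - 10.255.255.255)
  172.16.0.0/12 (172.16.0.0 - 172.31.255.255)
  192.168.0.0/16 (192.168.0.0 - 192.168.255.255)
Public (not in any RFC 1918 range)


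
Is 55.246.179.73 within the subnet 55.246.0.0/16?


Subnet network: 55.246.0.0
Test IP AND mask: 55.246.0.0
Yes, 55.246.179.73 is in 55.246.0.0/16


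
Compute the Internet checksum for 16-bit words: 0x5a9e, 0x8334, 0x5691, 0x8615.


Sum all words (with carry folding):
+ 0x5a9e = 0x5a9e
+ 0x8334 = 0xddd2
+ 0x5691 = 0x3464
+ 0x8615 = 0xba79
One's complement: ~0xba79
Checksum = 0x4586


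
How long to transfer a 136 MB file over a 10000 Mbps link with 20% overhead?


Effective throughput = 10000 * (1 - 20/100) = 8000 Mbps
File size in Mb = 136 * 8 = 1088 Mb
Time = 1088 / 8000
Time = 0.136 seconds


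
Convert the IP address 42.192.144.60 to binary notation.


42 = 00101010
192 = 11000000
144 = 10010000
60 = 00111100
Binary: 00101010.11000000.10010000.00111100


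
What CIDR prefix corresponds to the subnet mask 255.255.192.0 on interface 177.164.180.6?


Binary: 11111111.11111111.11000000.00000000
Count leading 1s
Prefix: /18


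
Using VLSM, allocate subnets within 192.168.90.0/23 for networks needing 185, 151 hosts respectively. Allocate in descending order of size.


185 hosts -> /24 (254 usable): 192.168.90.0/24
151 hosts -> /24 (254 usable): 192.168.91.0/24
Allocation: 192.168.90.0/24 (185 hosts, 254 usable); 192.168.91.0/24 (151 hosts, 254 usable)


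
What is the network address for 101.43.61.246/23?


IP:   01100101.00101011.00111101.11110110
Mask: 11111111.11111111.11111110.00000000
AND operation:
Net:  01100101.00101011.00111100.00000000
Network: 101.43.60.0/23


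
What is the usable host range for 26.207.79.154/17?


Network: 26.207.0.0
Broadcast: 26.207.127.255
First usable = network + 1
Last usable = broadcast - 1
Range: 26.207.0.1 to 26.207.127.254


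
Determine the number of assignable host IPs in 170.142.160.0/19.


Host bits = 32 - 19 = 13
Total addresses = 2^13 = 8192
Usable = total - 2 (network and broadcast)
Usable hosts: 8190


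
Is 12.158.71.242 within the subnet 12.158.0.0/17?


Subnet network: 12.158.0.0
Test IP AND mask: 12.158.0.0
Yes, 12.158.71.242 is in 12.158.0.0/17


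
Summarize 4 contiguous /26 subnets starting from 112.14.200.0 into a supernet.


Original prefix: /26
Number of subnets: 4 = 2^2
New prefix = 26 - 2 = 24
Supernet: 112.14.200.0/24


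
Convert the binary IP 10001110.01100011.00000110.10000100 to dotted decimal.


10001110 = 142
01100011 = 99
00000110 = 6
10000100 = 132
IP: 142.99.6.132


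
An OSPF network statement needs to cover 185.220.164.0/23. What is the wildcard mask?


Subnet mask: 255.255.254.0
Wildcard = 255.255.255.255 - subnet mask
255 - 255 = 0
255 - 255 = 0
255 - 254 = 1
255 - 0 = 255
Wildcard: 0.0.1.255


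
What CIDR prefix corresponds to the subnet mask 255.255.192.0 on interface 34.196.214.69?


Binary: 11111111.11111111.11000000.00000000
Count leading 1s
Prefix: /18


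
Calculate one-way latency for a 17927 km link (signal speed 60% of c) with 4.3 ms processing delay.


Speed = 0.6 * 3e5 km/s = 180000 km/s
Propagation delay = 17927 / 180000 = 0.0996 s = 99.5944 ms
Processing delay = 4.3 ms
Total one-way latency = 103.8944 ms


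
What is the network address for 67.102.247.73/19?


IP:   01000011.01100110.11110111.01001001
Mask: 11111111.11111111.11100000.00000000
AND operation:
Net:  01000011.01100110.11100000.00000000
Network: 67.102.224.0/19


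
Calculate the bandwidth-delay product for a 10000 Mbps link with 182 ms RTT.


BDP = bandwidth * RTT
= 10000 Mbps * 182 ms
= 10000 * 1e6 * 182 / 1000 bits
= 1820000000 bits
= 227500000 bytes
= 222167.9688 KB
BDP = 1820000000 bits (227500000 bytes)


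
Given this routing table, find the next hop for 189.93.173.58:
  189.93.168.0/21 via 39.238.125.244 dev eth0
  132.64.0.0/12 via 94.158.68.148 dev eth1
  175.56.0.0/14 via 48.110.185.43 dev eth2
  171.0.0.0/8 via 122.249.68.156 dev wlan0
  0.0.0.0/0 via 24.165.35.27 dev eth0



Longest prefix match for 189.93.173.58:
  /21 189.93.168.0: MATCH
  /12 132.64.0.0: no
  /14 175.56.0.0: no
  /8 171.0.0.0: no
  /0 0.0.0.0: MATCH
Selected: next-hop 39.238.125.244 via eth0 (matched /21)


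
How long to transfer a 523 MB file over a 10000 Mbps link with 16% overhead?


Effective throughput = 10000 * (1 - 16/100) = 8400 Mbps
File size in Mb = 523 * 8 = 4184 Mb
Time = 4184 / 8400
Time = 0.4981 seconds


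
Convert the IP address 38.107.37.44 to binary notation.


38 = 00100110
107 = 01101011
37 = 00100101
44 = 00101100
Binary: 00100110.01101011.00100101.00101100


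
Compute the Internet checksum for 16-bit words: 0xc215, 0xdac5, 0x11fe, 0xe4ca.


Sum all words (with carry folding):
+ 0xc215 = 0xc215
+ 0xdac5 = 0x9cdb
+ 0x11fe = 0xaed9
+ 0xe4ca = 0x93a4
One's complement: ~0x93a4
Checksum = 0x6c5b


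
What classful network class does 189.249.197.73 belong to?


First octet: 189
Binary: 10111101
10xxxxxx -> Class B (128-191)
Class B, default mask 255.255.0.0 (/16)


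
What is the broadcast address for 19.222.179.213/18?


Network: 19.222.128.0/18
Host bits = 14
Set all host bits to 1:
Broadcast: 19.222.191.255


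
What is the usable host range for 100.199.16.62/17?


Network: 100.199.0.0
Broadcast: 100.199.127.255
First usable = network + 1
Last usable = broadcast - 1
Range: 100.199.0.1 to 100.199.127.254


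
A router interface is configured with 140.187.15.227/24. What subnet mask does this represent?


/24 means 24 network bits, 8 host bits
Binary: 11111111111111111111111100000000
Mask: 255.255.255.0


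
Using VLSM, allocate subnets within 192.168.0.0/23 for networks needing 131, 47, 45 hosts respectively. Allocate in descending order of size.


131 hosts -> /24 (254 usable): 192.168.0.0/24
47 hosts -> /26 (62 usable): 192.168.1.0/26
45 hosts -> /26 (62 usable): 192.168.1.64/26
Allocation: 192.168.0.0/24 (131 hosts, 254 usable); 192.168.1.0/26 (47 hosts, 62 usable); 192.168.1.64/26 (45 hosts, 62 usable)


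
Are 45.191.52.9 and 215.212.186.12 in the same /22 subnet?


Mask: 255.255.252.0
45.191.52.9 AND mask = 45.191.52.0
215.212.186.12 AND mask = 215.212.184.0
No, different subnets (45.191.52.0 vs 215.212.184.0)


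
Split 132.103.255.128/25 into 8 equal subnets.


New prefix = 25 + 3 = 28
Each subnet has 16 addresses
  132.103.255.128/28
  132.103.255.144/28
  132.103.255.160/28
  132.103.255.176/28
  132.103.255.192/28
  132.103.255.208/28
  132.103.255.224/28
  132.103.255.240/28
Subnets: 132.103.255.128/28, 132.103.255.144/28, 132.103.255.160/28, 132.103.255.176/28, 132.103.255.192/28, 132.103.255.208/28, 132.103.255.224/28, 132.103.255.240/28


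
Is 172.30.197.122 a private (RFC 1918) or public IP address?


RFC 1918 private ranges:
  10.0.0.0/8 (10.0.0.0 - 10.255.255.255)
  172.16.0.0/12 (172.16.0.0 - 172.31.255.255)
  192.168.0.0/16 (192.168.0.0 - 192.168.255.255)
Private (in 172.16.0.0/12)


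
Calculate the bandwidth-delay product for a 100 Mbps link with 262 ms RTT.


BDP = bandwidth * RTT
= 100 Mbps * 262 ms
= 100 * 1e6 * 262 / 1000 bits
= 26200000 bits
= 3275000 bytes
= 3198.2422 KB
BDP = 26200000 bits (3275000 bytes)


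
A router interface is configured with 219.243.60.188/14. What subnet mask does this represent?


/14 means 14 network bits, 18 host bits
Binary: 11111111111111000000000000000000
Mask: 255.252.0.0


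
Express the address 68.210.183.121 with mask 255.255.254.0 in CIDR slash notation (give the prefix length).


Binary: 11111111.11111111.11111110.00000000
Count leading 1s
Prefix: /23


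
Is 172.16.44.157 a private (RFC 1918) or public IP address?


RFC 1918 private ranges:
  10.0.0.0/8 (10.0.0.0 - 10.255.255.255)
  172.16.0.0/12 (172.16.0.0 - 172.31.255.255)
  192.168.0.0/16 (192.168.0.0 - 192.168.255.255)
Private (in 172.16.0.0/12)


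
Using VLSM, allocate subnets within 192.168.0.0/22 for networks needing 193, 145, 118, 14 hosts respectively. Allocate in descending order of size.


193 hosts -> /24 (254 usable): 192.168.0.0/24
145 hosts -> /24 (254 usable): 192.168.1.0/24
118 hosts -> /25 (126 usable): 192.168.2.0/25
14 hosts -> /28 (14 usable): 192.168.2.128/28
Allocation: 192.168.0.0/24 (193 hosts, 254 usable); 192.168.1.0/24 (145 hosts, 254 usable); 192.168.2.0/25 (118 hosts, 126 usable); 192.168.2.128/28 (14 hosts, 14 usable)


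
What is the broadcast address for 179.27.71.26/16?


Network: 179.27.0.0/16
Host bits = 16
Set all host bits to 1:
Broadcast: 179.27.255.255


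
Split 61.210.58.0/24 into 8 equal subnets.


New prefix = 24 + 3 = 27
Each subnet has 32 addresses
  61.210.58.0/27
  61.210.58.32/27
  61.210.58.64/27
  61.210.58.96/27
  61.210.58.128/27
  61.210.58.160/27
  61.210.58.192/27
  61.210.58.224/27
Subnets: 61.210.58.0/27, 61.210.58.32/27, 61.210.58.64/27, 61.210.58.96/27, 61.210.58.128/27, 61.210.58.160/27, 61.210.58.192/27, 61.210.58.224/27


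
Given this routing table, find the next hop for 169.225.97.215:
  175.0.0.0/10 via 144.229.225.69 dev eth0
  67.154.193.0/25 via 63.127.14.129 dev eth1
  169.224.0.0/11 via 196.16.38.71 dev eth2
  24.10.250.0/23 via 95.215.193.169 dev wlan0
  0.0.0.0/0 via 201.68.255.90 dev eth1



Longest prefix match for 169.225.97.215:
  /10 175.0.0.0: no
  /25 67.154.193.0: no
  /11 169.224.0.0: MATCH
  /23 24.10.250.0: no
  /0 0.0.0.0: MATCH
Selected: next-hop 196.16.38.71 via eth2 (matched /11)


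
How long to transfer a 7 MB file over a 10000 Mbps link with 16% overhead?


Effective throughput = 10000 * (1 - 16/100) = 8400 Mbps
File size in Mb = 7 * 8 = 56 Mb
Time = 56 / 8400
Time = 0.0067 seconds


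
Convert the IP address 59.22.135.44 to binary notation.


59 = 00111011
22 = 00010110
135 = 10000111
44 = 00101100
Binary: 00111011.00010110.10000111.00101100


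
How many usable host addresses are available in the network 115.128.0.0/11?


Host bits = 32 - 11 = 21
Total addresses = 2^21 = 2097152
Usable = total - 2 (network and broadcast)
Usable hosts: 2097150


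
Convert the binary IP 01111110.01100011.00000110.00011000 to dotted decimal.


01111110 = 126
01100011 = 99
00000110 = 6
00011000 = 24
IP: 126.99.6.24


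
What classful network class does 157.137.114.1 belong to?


First octet: 157
Binary: 10011101
10xxxxxx -> Class B (128-191)
Class B, default mask 255.255.0.0 (/16)


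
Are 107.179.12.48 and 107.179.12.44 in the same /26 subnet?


Mask: 255.255.255.192
107.179.12.48 AND mask = 107.179.12.0
107.179.12.44 AND mask = 107.179.12.0
Yes, same subnet (107.179.12.0)


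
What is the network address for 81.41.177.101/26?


IP:   01010001.00101001.10110001.01100101
Mask: 11111111.11111111.11111111.11000000
AND operation:
Net:  01010001.00101001.10110001.01000000
Network: 81.41.177.64/26


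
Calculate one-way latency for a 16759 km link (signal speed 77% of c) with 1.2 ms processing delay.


Speed = 0.77 * 3e5 km/s = 231000 km/s
Propagation delay = 16759 / 231000 = 0.0725 s = 72.5498 ms
Processing delay = 1.2 ms
Total one-way latency = 73.7498 ms


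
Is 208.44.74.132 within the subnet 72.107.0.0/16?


Subnet network: 72.107.0.0
Test IP AND mask: 208.44.0.0
No, 208.44.74.132 is not in 72.107.0.0/16


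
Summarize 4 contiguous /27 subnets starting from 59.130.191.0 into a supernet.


Original prefix: /27
Number of subnets: 4 = 2^2
New prefix = 27 - 2 = 25
Supernet: 59.130.191.0/25


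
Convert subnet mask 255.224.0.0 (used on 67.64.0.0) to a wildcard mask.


Subnet mask: 255.224.0.0
Wildcard = 255.255.255.255 - subnet mask
255 - 255 = 0
255 - 224 = 31
255 - 0 = 255
255 - 0 = 255
Wildcard: 0.31.255.255


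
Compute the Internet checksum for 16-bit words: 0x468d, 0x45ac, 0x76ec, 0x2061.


Sum all words (with carry folding):
+ 0x468d = 0x468d
+ 0x45ac = 0x8c39
+ 0x76ec = 0x0326
+ 0x2061 = 0x2387
One's complement: ~0x2387
Checksum = 0xdc78


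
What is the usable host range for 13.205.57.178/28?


Network: 13.205.57.176
Broadcast: 13.205.57.191
First usable = network + 1
Last usable = broadcast - 1
Range: 13.205.57.177 to 13.205.57.190


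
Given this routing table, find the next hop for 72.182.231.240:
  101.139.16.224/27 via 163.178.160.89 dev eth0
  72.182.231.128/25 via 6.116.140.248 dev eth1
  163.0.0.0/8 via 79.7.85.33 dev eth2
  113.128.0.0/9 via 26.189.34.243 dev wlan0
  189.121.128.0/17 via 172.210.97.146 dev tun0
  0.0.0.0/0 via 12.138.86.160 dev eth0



Longest prefix match for 72.182.231.240:
  /27 101.139.16.224: no
  /25 72.182.231.128: MATCH
  /8 163.0.0.0: no
  /9 113.128.0.0: no
  /17 189.121.128.0: no
  /0 0.0.0.0: MATCH
Selected: next-hop 6.116.140.248 via eth1 (matched /25)


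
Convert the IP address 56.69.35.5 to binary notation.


56 = 00111000
69 = 01000101
35 = 00100011
5 = 00000101
Binary: 00111000.01000101.00100011.00000101


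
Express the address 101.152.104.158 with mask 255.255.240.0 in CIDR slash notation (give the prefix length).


Binary: 11111111.11111111.11110000.00000000
Count leading 1s
Prefix: /20


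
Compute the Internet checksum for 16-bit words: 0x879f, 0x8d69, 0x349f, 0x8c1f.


Sum all words (with carry folding):
+ 0x879f = 0x879f
+ 0x8d69 = 0x1509
+ 0x349f = 0x49a8
+ 0x8c1f = 0xd5c7
One's complement: ~0xd5c7
Checksum = 0x2a38


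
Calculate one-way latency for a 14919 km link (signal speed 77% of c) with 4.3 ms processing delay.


Speed = 0.77 * 3e5 km/s = 231000 km/s
Propagation delay = 14919 / 231000 = 0.0646 s = 64.5844 ms
Processing delay = 4.3 ms
Total one-way latency = 68.8844 ms


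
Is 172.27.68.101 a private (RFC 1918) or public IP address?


RFC 1918 private ranges:
  10.0.0.0/8 (10.0.0.0 - 10.255.255.255)
  172.16.0.0/12 (172.16.0.0 - 172.31.255.255)
  192.168.0.0/16 (192.168.0.0 - 192.168.255.255)
Private (in 172.16.0.0/12)


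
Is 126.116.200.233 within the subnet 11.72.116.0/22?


Subnet network: 11.72.116.0
Test IP AND mask: 126.116.200.0
No, 126.116.200.233 is not in 11.72.116.0/22


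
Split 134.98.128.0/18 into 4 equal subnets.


New prefix = 18 + 2 = 20
Each subnet has 4096 addresses
  134.98.128.0/20
  134.98.144.0/20
  134.98.160.0/20
  134.98.176.0/20
Subnets: 134.98.128.0/20, 134.98.144.0/20, 134.98.160.0/20, 134.98.176.0/20


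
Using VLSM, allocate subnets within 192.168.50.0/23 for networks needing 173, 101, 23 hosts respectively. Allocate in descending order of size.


173 hosts -> /24 (254 usable): 192.168.50.0/24
101 hosts -> /25 (126 usable): 192.168.51.0/25
23 hosts -> /27 (30 usable): 192.168.51.128/27
Allocation: 192.168.50.0/24 (173 hosts, 254 usable); 192.168.51.0/25 (101 hosts, 126 usable); 192.168.51.128/27 (23 hosts, 30 usable)


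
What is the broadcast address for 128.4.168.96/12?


Network: 128.0.0.0/12
Host bits = 20
Set all host bits to 1:
Broadcast: 128.15.255.255


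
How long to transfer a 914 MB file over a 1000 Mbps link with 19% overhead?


Effective throughput = 1000 * (1 - 19/100) = 810 Mbps
File size in Mb = 914 * 8 = 7312 Mb
Time = 7312 / 810
Time = 9.0272 seconds


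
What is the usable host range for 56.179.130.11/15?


Network: 56.178.0.0
Broadcast: 56.179.255.255
First usable = network + 1
Last usable = broadcast - 1
Range: 56.178.0.1 to 56.179.255.254


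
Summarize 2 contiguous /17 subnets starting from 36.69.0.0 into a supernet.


Original prefix: /17
Number of subnets: 2 = 2^1
New prefix = 17 - 1 = 16
Supernet: 36.69.0.0/16


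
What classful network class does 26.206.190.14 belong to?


First octet: 26
Binary: 00011010
0xxxxxxx -> Class A (1-126)
Class A, default mask 255.0.0.0 (/8)


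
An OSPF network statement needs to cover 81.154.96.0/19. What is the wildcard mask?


Subnet mask: 255.255.224.0
Wildcard = 255.255.255.255 - subnet mask
255 - 255 = 0
255 - 255 = 0
255 - 224 = 31
255 - 0 = 255
Wildcard: 0.0.31.255


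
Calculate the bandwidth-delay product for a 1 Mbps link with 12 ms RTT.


BDP = bandwidth * RTT
= 1 Mbps * 12 ms
= 1 * 1e6 * 12 / 1000 bits
= 12000 bits
= 1500 bytes
= 1.4648 KB
BDP = 12000 bits (1500 bytes)


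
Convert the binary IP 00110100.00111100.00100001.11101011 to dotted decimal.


00110100 = 52
00111100 = 60
00100001 = 33
11101011 = 235
IP: 52.60.33.235


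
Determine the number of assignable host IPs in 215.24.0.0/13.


Host bits = 32 - 13 = 19
Total addresses = 2^19 = 524288
Usable = total - 2 (network and broadcast)
Usable hosts: 524286


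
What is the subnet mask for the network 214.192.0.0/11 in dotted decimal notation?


/11 means 11 network bits, 21 host bits
Binary: 11111111111000000000000000000000
Mask: 255.224.0.0


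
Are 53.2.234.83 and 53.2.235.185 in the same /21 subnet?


Mask: 255.255.248.0
53.2.234.83 AND mask = 53.2.232.0
53.2.235.185 AND mask = 53.2.232.0
Yes, same subnet (53.2.232.0)


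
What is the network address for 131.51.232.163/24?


IP:   10000011.00110011.11101000.10100011
Mask: 11111111.11111111.11111111.00000000
AND operation:
Net:  10000011.00110011.11101000.00000000
Network: 131.51.232.0/24


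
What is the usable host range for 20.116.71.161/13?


Network: 20.112.0.0
Broadcast: 20.119.255.255
First usable = network + 1
Last usable = broadcast - 1
Range: 20.112.0.1 to 20.119.255.254


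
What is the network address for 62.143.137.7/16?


IP:   00111110.10001111.10001001.00000111
Mask: 11111111.11111111.00000000.00000000
AND operation:
Net:  00111110.10001111.00000000.00000000
Network: 62.143.0.0/16


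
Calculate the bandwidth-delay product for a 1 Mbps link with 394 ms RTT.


BDP = bandwidth * RTT
= 1 Mbps * 394 ms
= 1 * 1e6 * 394 / 1000 bits
= 394000 bits
= 49250 bytes
= 48.0957 KB
BDP = 394000 bits (49250 bytes)


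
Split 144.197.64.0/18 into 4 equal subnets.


New prefix = 18 + 2 = 20
Each subnet has 4096 addresses
  144.197.64.0/20
  144.197.80.0/20
  144.197.96.0/20
  144.197.112.0/20
Subnets: 144.197.64.0/20, 144.197.80.0/20, 144.197.96.0/20, 144.197.112.0/20


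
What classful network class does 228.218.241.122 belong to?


First octet: 228
Binary: 11100100
1110xxxx -> Class D (224-239)
Class D (multicast), default mask N/A


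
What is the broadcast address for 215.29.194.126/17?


Network: 215.29.128.0/17
Host bits = 15
Set all host bits to 1:
Broadcast: 215.29.255.255


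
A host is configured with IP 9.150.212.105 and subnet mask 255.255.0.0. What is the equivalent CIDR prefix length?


Binary: 11111111.11111111.00000000.00000000
Count leading 1s
Prefix: /16


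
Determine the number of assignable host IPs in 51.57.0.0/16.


Host bits = 32 - 16 = 16
Total addresses = 2^16 = 65536
Usable = total - 2 (network and broadcast)
Usable hosts: 65534


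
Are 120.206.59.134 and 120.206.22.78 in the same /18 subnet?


Mask: 255.255.192.0
120.206.59.134 AND mask = 120.206.0.0
120.206.22.78 AND mask = 120.206.0.0
Yes, same subnet (120.206.0.0)


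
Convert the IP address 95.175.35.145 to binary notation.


95 = 01011111
175 = 10101111
35 = 00100011
145 = 10010001
Binary: 01011111.10101111.00100011.10010001


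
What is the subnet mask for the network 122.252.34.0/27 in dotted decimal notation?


/27 means 27 network bits, 5 host bits
Binary: 11111111111111111111111111100000
Mask: 255.255.255.224


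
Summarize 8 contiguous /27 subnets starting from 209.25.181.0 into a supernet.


Original prefix: /27
Number of subnets: 8 = 2^3
New prefix = 27 - 3 = 24
Supernet: 209.25.181.0/24


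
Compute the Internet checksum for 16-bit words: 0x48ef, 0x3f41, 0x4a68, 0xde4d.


Sum all words (with carry folding):
+ 0x48ef = 0x48ef
+ 0x3f41 = 0x8830
+ 0x4a68 = 0xd298
+ 0xde4d = 0xb0e6
One's complement: ~0xb0e6
Checksum = 0x4f19


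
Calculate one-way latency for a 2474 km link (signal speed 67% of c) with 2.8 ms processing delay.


Speed = 0.67 * 3e5 km/s = 201000 km/s
Propagation delay = 2474 / 201000 = 0.0123 s = 12.3085 ms
Processing delay = 2.8 ms
Total one-way latency = 15.1085 ms


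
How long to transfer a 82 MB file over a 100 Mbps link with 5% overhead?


Effective throughput = 100 * (1 - 5/100) = 95 Mbps
File size in Mb = 82 * 8 = 656 Mb
Time = 656 / 95
Time = 6.9053 seconds


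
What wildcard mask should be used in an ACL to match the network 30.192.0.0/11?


Subnet mask: 255.224.0.0
Wildcard = 255.255.255.255 - subnet mask
255 - 255 = 0
255 - 224 = 31
255 - 0 = 255
255 - 0 = 255
Wildcard: 0.31.255.255


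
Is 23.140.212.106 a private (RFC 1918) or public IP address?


RFC 1918 private ranges:
  10.0.0.0/8 (10.0.0.0 - 10.255.255.255)
  172.16.0.0/12 (172.16.0.0 - 172.31.255.255)
  192.168.0.0/16 (192.168.0.0 - 192.168.255.255)
Public (not in any RFC 1918 range)


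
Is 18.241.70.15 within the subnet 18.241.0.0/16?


Subnet network: 18.241.0.0
Test IP AND mask: 18.241.0.0
Yes, 18.241.70.15 is in 18.241.0.0/16


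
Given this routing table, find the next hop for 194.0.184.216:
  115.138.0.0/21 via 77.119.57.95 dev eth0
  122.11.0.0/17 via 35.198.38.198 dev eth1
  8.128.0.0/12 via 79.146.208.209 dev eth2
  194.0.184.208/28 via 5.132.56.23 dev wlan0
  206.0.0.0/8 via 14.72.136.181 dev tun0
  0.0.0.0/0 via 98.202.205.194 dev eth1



Longest prefix match for 194.0.184.216:
  /21 115.138.0.0: no
  /17 122.11.0.0: no
  /12 8.128.0.0: no
  /28 194.0.184.208: MATCH
  /8 206.0.0.0: no
  /0 0.0.0.0: MATCH
Selected: next-hop 5.132.56.23 via wlan0 (matched /28)


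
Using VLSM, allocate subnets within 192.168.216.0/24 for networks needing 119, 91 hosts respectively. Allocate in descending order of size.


119 hosts -> /25 (126 usable): 192.168.216.0/25
91 hosts -> /25 (126 usable): 192.168.216.128/25
Allocation: 192.168.216.0/25 (119 hosts, 126 usable); 192.168.216.128/25 (91 hosts, 126 usable)


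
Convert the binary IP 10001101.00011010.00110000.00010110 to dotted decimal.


10001101 = 141
00011010 = 26
00110000 = 48
00010110 = 22
IP: 141.26.48.22


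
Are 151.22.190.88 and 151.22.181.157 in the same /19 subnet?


Mask: 255.255.224.0
151.22.190.88 AND mask = 151.22.160.0
151.22.181.157 AND mask = 151.22.160.0
Yes, same subnet (151.22.160.0)


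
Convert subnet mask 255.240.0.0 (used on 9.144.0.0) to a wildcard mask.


Subnet mask: 255.240.0.0
Wildcard = 255.255.255.255 - subnet mask
255 - 255 = 0
255 - 240 = 15
255 - 0 = 255
255 - 0 = 255
Wildcard: 0.15.255.255


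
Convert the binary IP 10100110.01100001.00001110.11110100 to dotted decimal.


10100110 = 166
01100001 = 97
00001110 = 14
11110100 = 244
IP: 166.97.14.244


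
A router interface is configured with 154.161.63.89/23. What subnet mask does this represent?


/23 means 23 network bits, 9 host bits
Binary: 11111111111111111111111000000000
Mask: 255.255.254.0


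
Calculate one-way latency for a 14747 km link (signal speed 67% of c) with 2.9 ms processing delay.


Speed = 0.67 * 3e5 km/s = 201000 km/s
Propagation delay = 14747 / 201000 = 0.0734 s = 73.3682 ms
Processing delay = 2.9 ms
Total one-way latency = 76.2682 ms


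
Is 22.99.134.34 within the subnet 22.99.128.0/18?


Subnet network: 22.99.128.0
Test IP AND mask: 22.99.128.0
Yes, 22.99.134.34 is in 22.99.128.0/18


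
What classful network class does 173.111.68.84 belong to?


First octet: 173
Binary: 10101101
10xxxxxx -> Class B (128-191)
Class B, default mask 255.255.0.0 (/16)


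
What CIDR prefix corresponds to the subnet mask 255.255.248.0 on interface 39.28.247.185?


Binary: 11111111.11111111.11111000.00000000
Count leading 1s
Prefix: /21


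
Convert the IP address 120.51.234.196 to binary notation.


120 = 01111000
51 = 00110011
234 = 11101010
196 = 11000100
Binary: 01111000.00110011.11101010.11000100


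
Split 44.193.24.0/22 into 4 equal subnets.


New prefix = 22 + 2 = 24
Each subnet has 256 addresses
  44.193.24.0/24
  44.193.25.0/24
  44.193.26.0/24
  44.193.27.0/24
Subnets: 44.193.24.0/24, 44.193.25.0/24, 44.193.26.0/24, 44.193.27.0/24


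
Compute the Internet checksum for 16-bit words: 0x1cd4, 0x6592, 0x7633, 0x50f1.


Sum all words (with carry folding):
+ 0x1cd4 = 0x1cd4
+ 0x6592 = 0x8266
+ 0x7633 = 0xf899
+ 0x50f1 = 0x498b
One's complement: ~0x498b
Checksum = 0xb674


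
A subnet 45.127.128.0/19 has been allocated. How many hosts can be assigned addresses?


Host bits = 32 - 19 = 13
Total addresses = 2^13 = 8192
Usable = total - 2 (network and broadcast)
Usable hosts: 8190


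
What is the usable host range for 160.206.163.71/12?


Network: 160.192.0.0
Broadcast: 160.207.255.255
First usable = network + 1
Last usable = broadcast - 1
Range: 160.192.0.1 to 160.207.255.254


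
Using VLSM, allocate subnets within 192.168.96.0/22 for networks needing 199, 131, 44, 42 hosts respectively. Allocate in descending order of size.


199 hosts -> /24 (254 usable): 192.168.96.0/24
131 hosts -> /24 (254 usable): 192.168.97.0/24
44 hosts -> /26 (62 usable): 192.168.98.0/26
42 hosts -> /26 (62 usable): 192.168.98.64/26
Allocation: 192.168.96.0/24 (199 hosts, 254 usable); 192.168.97.0/24 (131 hosts, 254 usable); 192.168.98.0/26 (44 hosts, 62 usable); 192.168.98.64/26 (42 hosts, 62 usable)


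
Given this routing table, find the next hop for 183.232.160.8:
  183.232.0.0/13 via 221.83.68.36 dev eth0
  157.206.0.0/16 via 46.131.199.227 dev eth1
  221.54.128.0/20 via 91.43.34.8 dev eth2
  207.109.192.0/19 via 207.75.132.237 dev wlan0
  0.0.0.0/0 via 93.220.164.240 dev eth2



Longest prefix match for 183.232.160.8:
  /13 183.232.0.0: MATCH
  /16 157.206.0.0: no
  /20 221.54.128.0: no
  /19 207.109.192.0: no
  /0 0.0.0.0: MATCH
Selected: next-hop 221.83.68.36 via eth0 (matched /13)


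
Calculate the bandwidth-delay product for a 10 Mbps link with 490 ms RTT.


BDP = bandwidth * RTT
= 10 Mbps * 490 ms
= 10 * 1e6 * 490 / 1000 bits
= 4900000 bits
= 612500 bytes
= 598.1445 KB
BDP = 4900000 bits (612500 bytes)
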